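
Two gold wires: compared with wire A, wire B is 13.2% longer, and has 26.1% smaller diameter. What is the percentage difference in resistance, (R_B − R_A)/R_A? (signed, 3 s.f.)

107%

R ∝ L/d², so R_B/R_A = (1 + 13.2/100) × (1 − 26.1/100)⁻²
= 1.132 × 1.831 = 2.073
(R_B − R_A)/R_A = 2.073 − 1 = 107%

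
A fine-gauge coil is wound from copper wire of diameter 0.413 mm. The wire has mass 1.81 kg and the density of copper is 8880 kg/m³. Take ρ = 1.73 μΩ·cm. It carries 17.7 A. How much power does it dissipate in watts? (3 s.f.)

ρ = 1.73 μΩ·cm = 1.73×10^-8 Ω·m
A = π(d/2)² = π(2.0650e-04 m)² = 1.3396e-07 m²
L = m/(density·A) = 1.81/(8880×1.3396e-07) = 1522 m
R = ρL/A = (1.73×10^-8)(1522)/(1.3396e-07) = 196.5 Ω
P = I²R = (17.7)² × 196.5 = 61600 W

61600 W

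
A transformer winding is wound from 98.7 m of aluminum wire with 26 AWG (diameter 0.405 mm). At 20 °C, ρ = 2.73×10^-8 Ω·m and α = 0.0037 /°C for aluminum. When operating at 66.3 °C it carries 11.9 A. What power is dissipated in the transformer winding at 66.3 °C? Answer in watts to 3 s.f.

3470 W

A = π(0.405/2 mm)² = π(2.0250e-04 m)² = 1.288e-07 m²
R₍20₎ = ρL/A = (2.73×10^-8)(98.7)/(1.288e-07) = 20.92 Ω
R₍66.3₎ = R₍20₎(1 + αΔT) = 20.92 × (1 + 0.0037×46.3) = 24.5 Ω
P = I²R = (11.9)² × 24.5 = 3470 W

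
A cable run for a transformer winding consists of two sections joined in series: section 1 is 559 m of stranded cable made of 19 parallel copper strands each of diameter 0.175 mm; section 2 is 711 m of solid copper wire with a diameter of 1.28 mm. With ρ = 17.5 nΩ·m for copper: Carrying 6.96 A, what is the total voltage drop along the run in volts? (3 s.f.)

ρ = 17.5 nΩ·m = 1.75×10^-8 Ω·m
Section 1: A_strand = π(8.7500e-05)² = 2.405e-08 m²; R₁ = ρL/(N·A_s) = (1.75×10^-8)(559)/(19×2.405e-08) = 21.41 Ω
Section 2: A = π(d/2)² = π(6.4000e-04 m)² = 1.287e-06 m²
R₂ = (1.75×10^-8)(711)/(1.287e-06) = 9.669 Ω
R = R₁ + R₂ = 31.08 Ω
V = IR = 6.96 × 31.08 = 216 V

216 V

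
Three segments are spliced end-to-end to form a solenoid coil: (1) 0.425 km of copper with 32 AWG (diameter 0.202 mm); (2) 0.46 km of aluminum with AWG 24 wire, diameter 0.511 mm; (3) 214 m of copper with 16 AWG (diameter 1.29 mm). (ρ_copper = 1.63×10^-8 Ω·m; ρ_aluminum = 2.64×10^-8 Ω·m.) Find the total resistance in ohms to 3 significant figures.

278 Ω

Seg 1: A = π(0.202/2 mm)² = π(1.0100e-04 m)² = 3.205e-08 m²
R_1 = (1.63×10^-8)(425)/(3.205e-08) = 216.2 Ω
Seg 2: A = π(0.511/2 mm)² = π(2.5550e-04 m)² = 2.051e-07 m²
R_2 = (2.64×10^-8)(460)/(2.051e-07) = 59.21 Ω
Seg 3: A = π(1.29/2 mm)² = π(6.4500e-04 m)² = 1.307e-06 m²
R_3 = (1.63×10^-8)(214)/(1.307e-06) = 2.669 Ω
R_total = R_1 + R_2 + R_3 = 278 Ω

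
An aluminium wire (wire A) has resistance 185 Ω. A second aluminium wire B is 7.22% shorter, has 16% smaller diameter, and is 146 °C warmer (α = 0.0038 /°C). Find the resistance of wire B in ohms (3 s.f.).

R ∝ ρL/d² with ρ ∝ (1+αΔT), so R_B/R_A = (1 − 7.22/100) × (1 − 16/100)⁻² × (1 + 0.0038×146)
= 0.9278 × 1.417 × 1.555 = 2.044
R_B = 2.044 × 185 = 378 Ω

378 Ω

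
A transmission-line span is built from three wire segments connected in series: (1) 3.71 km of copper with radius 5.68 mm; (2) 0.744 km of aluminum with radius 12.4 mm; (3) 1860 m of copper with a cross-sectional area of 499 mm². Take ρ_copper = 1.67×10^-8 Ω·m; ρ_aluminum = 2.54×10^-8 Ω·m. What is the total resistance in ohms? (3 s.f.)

0.713 Ω

Seg 1: A = πr² = π(5.6800e-03 m)² = 1.014e-04 m²
R_1 = (1.67×10^-8)(3710)/(1.014e-04) = 0.6113 Ω
Seg 2: A = πr² = π(1.2400e-02 m)² = 4.831e-04 m²
R_2 = (2.54×10^-8)(744)/(4.831e-04) = 0.03912 Ω
Seg 3: A = 499 mm² = 4.990e-04 m²
R_3 = (1.67×10^-8)(1860)/(4.990e-04) = 0.06225 Ω
R_total = R_1 + R_2 + R_3 = 0.713 Ω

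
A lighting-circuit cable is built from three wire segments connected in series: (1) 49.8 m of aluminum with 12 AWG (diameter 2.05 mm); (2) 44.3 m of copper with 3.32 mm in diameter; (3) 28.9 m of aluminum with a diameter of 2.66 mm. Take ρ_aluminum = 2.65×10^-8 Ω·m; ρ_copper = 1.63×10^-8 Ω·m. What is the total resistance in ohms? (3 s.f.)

0.621 Ω

Seg 1: A = π(2.05/2 mm)² = π(1.0250e-03 m)² = 3.301e-06 m²
R_1 = (2.65×10^-8)(49.8)/(3.301e-06) = 0.3998 Ω
Seg 2: A = π(d/2)² = π(1.6600e-03 m)² = 8.657e-06 m²
R_2 = (1.63×10^-8)(44.3)/(8.657e-06) = 0.08341 Ω
Seg 3: A = π(d/2)² = π(1.3300e-03 m)² = 5.557e-06 m²
R_3 = (2.65×10^-8)(28.9)/(5.557e-06) = 0.1378 Ω
R_total = R_1 + R_2 + R_3 = 0.621 Ω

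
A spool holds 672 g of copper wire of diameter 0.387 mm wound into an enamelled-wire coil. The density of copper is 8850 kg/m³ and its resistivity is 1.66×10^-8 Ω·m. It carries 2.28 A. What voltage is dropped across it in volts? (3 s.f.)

208 V

A = π(d/2)² = π(1.9350e-04 m)² = 1.1763e-07 m²
L = m/(density·A) = 0.672/(8850×1.1763e-07) = 645.5 m
R = ρL/A = (1.66×10^-8)(645.5)/(1.1763e-07) = 91.1 Ω
V = IR = 2.28 × 91.1 = 208 V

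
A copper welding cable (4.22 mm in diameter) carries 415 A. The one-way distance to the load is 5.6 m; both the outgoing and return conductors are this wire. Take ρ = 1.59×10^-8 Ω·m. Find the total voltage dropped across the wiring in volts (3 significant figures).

5.28 V

A = π(d/2)² = π(2.1100e-03 m)² = 1.399e-05 m²
Total conductor length (both ways) L = 2 × 5.6 = 11.2 m
R = ρL/A = (1.59×10^-8)(11.2)/(1.399e-05) = 0.01273 Ω
V = IR = 415 × 0.01273 = 5.28 V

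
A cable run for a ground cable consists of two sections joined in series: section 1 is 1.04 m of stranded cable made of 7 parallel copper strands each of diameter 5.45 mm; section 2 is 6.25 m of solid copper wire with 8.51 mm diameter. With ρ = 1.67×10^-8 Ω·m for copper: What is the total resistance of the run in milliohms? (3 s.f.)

1.94 mΩ

Section 1: A_strand = π(2.7250e-03)² = 2.333e-05 m²; R₁ = ρL/(N·A_s) = (1.67×10^-8)(1.04)/(7×2.333e-05) = 1.064×10^-4 Ω
Section 2: A = π(d/2)² = π(4.2550e-03 m)² = 5.688e-05 m²
R₂ = (1.67×10^-8)(6.25)/(5.688e-05) = 0.001835 Ω
R = R₁ + R₂ = 1.94 mΩ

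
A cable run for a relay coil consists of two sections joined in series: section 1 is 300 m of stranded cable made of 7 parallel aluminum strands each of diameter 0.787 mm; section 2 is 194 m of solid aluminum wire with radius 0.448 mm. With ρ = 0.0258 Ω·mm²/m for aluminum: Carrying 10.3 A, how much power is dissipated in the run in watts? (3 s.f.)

ρ = 0.0258 Ω·mm²/m = 2.58×10^-8 Ω·m
Section 1: A_strand = π(3.9350e-04)² = 4.865e-07 m²; R₁ = ρL/(N·A_s) = (2.58×10^-8)(300)/(7×4.865e-07) = 2.273 Ω
Section 2: A = πr² = π(4.4800e-04 m)² = 6.305e-07 m²
R₂ = (2.58×10^-8)(194)/(6.305e-07) = 7.938 Ω
R = R₁ + R₂ = 10.21 Ω
P = I²R = (10.3)² × 10.21 = 1080 W

1080 W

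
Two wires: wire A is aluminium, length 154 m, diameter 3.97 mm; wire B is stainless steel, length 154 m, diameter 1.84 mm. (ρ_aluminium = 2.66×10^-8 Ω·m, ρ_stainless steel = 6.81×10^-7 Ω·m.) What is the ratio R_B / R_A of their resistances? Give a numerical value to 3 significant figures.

119

R ∝ ρL/d², so R_B/R_A = (ρ_B/ρ_A) × (d_A/d_B)²
= (6.81×10^-7/2.66×10^-8) × (3.97/1.84)² = 119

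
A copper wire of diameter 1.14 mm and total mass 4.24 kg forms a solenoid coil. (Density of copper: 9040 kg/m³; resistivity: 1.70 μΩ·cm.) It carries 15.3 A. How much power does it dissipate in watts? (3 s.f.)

1790 W

ρ = 1.70 μΩ·cm = 1.70×10^-8 Ω·m
A = π(d/2)² = π(5.7000e-04 m)² = 1.0207e-06 m²
L = m/(density·A) = 4.24/(9040×1.0207e-06) = 459.5 m
R = ρL/A = (1.70×10^-8)(459.5)/(1.0207e-06) = 7.653 Ω
P = I²R = (15.3)² × 7.653 = 1790 W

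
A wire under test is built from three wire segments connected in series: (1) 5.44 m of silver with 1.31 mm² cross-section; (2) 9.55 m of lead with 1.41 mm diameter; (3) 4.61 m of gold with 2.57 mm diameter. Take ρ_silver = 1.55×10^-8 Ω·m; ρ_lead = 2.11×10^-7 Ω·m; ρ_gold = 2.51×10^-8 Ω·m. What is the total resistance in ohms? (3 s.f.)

1.38 Ω

Seg 1: A = 1.31 mm² = 1.310e-06 m²
R_1 = (1.55×10^-8)(5.44)/(1.310e-06) = 0.06437 Ω
Seg 2: A = π(d/2)² = π(7.0500e-04 m)² = 1.561e-06 m²
R_2 = (2.11×10^-7)(9.55)/(1.561e-06) = 1.29 Ω
Seg 3: A = π(d/2)² = π(1.2850e-03 m)² = 5.187e-06 m²
R_3 = (2.51×10^-8)(4.61)/(5.187e-06) = 0.02231 Ω
R_total = R_1 + R_2 + R_3 = 1.38 Ω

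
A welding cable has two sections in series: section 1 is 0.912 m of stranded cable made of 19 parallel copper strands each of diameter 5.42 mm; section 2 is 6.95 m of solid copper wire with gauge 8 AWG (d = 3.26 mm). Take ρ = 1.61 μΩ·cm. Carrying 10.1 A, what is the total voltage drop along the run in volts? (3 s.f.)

0.136 V

ρ = 1.61 μΩ·cm = 1.61×10^-8 Ω·m
Section 1: A_strand = π(2.7100e-03)² = 2.307e-05 m²; R₁ = ρL/(N·A_s) = (1.61×10^-8)(0.912)/(19×2.307e-05) = 3.349×10^-5 Ω
Section 2: A = π(3.26/2 mm)² = π(1.6300e-03 m)² = 8.347e-06 m²
R₂ = (1.61×10^-8)(6.95)/(8.347e-06) = 0.01341 Ω
R = R₁ + R₂ = 0.01344 Ω
V = IR = 10.1 × 0.01344 = 0.136 V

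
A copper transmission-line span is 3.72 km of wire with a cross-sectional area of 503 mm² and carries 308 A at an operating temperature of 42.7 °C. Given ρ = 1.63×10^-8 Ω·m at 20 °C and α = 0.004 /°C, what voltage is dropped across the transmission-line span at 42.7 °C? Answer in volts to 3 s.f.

40.5 V

A = 503 mm² = 5.030e-04 m²
R₍20₎ = ρL/A = (1.63×10^-8)(3720)/(5.030e-04) = 0.1205 Ω
R₍42.7₎ = R₍20₎(1 + αΔT) = 0.1205 × (1 + 0.004×22.7) = 0.1315 Ω
V = IR = 308 × 0.1315 = 40.5 V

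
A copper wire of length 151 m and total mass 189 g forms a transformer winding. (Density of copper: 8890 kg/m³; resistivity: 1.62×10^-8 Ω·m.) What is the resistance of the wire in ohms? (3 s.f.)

17.4 Ω

A = m/(density·L) = 0.189/(8890×151) = 1.4079e-07 m²
R = ρL/A = (1.62×10^-8)(151)/(1.4079e-07) = 17.4 Ω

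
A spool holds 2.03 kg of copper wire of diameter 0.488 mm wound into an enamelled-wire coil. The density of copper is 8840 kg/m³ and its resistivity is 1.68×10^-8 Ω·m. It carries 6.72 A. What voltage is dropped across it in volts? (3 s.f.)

A = π(d/2)² = π(2.4400e-04 m)² = 1.8704e-07 m²
L = m/(density·A) = 2.03/(8840×1.8704e-07) = 1228 m
R = ρL/A = (1.68×10^-8)(1228)/(1.8704e-07) = 110.3 Ω
V = IR = 6.72 × 110.3 = 741 V

741 V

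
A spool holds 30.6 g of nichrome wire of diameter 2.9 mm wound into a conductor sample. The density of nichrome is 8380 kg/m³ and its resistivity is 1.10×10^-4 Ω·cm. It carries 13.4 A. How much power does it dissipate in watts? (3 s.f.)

16.5 W

ρ = 1.10×10^-4 Ω·cm = 1.10×10^-6 Ω·m
A = π(d/2)² = π(1.4500e-03 m)² = 6.6052e-06 m²
L = m/(density·A) = 0.0306/(8380×6.6052e-06) = 0.5528 m
R = ρL/A = (1.10×10^-6)(0.5528)/(6.6052e-06) = 0.09207 Ω
P = I²R = (13.4)² × 0.09207 = 16.5 W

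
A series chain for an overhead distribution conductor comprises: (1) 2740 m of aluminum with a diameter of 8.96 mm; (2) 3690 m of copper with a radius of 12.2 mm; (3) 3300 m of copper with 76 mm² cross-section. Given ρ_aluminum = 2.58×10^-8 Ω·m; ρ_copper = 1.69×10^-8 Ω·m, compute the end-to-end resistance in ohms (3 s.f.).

Seg 1: A = π(d/2)² = π(4.4800e-03 m)² = 6.305e-05 m²
R_1 = (2.58×10^-8)(2740)/(6.305e-05) = 1.121 Ω
Seg 2: A = πr² = π(1.2200e-02 m)² = 4.676e-04 m²
R_2 = (1.69×10^-8)(3690)/(4.676e-04) = 0.1334 Ω
Seg 3: A = 76 mm² = 7.600e-05 m²
R_3 = (1.69×10^-8)(3300)/(7.600e-05) = 0.7338 Ω
R_total = R_1 + R_2 + R_3 = 1.99 Ω

1.99 Ω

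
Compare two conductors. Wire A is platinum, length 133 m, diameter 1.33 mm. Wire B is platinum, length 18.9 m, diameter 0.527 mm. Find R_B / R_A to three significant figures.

0.905

R ∝ ρL/d², so R_B/R_A = (L_B/L_A) × (d_A/d_B)²
= (18.9/133) × (1.33/0.527)² = 0.905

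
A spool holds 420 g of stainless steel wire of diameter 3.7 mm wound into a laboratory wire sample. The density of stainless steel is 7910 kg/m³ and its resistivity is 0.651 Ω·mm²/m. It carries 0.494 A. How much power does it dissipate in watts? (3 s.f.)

ρ = 0.651 Ω·mm²/m = 6.51×10^-7 Ω·m
A = π(d/2)² = π(1.8500e-03 m)² = 1.0752e-05 m²
L = m/(density·A) = 0.42/(7910×1.0752e-05) = 4.938 m
R = ρL/A = (6.51×10^-7)(4.938)/(1.0752e-05) = 0.299 Ω
P = I²R = (0.494)² × 0.299 = 0.0730 W

0.0730 W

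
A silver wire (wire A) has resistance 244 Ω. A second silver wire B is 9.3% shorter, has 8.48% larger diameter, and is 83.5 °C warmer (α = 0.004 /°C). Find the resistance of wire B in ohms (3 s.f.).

251 Ω

R ∝ ρL/d² with ρ ∝ (1+αΔT), so R_B/R_A = (1 − 9.3/100) × (1 + 8.48/100)⁻² × (1 + 0.004×83.5)
= 0.907 × 0.8498 × 1.334 = 1.028
R_B = 1.028 × 244 = 251 Ω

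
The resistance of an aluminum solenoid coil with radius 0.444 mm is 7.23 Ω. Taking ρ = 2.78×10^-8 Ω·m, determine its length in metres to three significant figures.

A = πr² = π(4.4400e-04 m)² = 6.193e-07 m²
L = RA/ρ = (7.23)(6.193e-07)/(2.78×10^-8) = 161 m

161 m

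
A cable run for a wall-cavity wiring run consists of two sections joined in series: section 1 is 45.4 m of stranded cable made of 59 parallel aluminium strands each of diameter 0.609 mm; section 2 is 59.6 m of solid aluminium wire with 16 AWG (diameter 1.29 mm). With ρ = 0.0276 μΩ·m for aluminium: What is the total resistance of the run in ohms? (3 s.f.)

ρ = 0.0276 μΩ·m = 2.76×10^-8 Ω·m
Section 1: A_strand = π(3.0450e-04)² = 2.913e-07 m²; R₁ = ρL/(N·A_s) = (2.76×10^-8)(45.4)/(59×2.913e-07) = 0.07291 Ω
Section 2: A = π(1.29/2 mm)² = π(6.4500e-04 m)² = 1.307e-06 m²
R₂ = (2.76×10^-8)(59.6)/(1.307e-06) = 1.259 Ω
R = R₁ + R₂ = 1.33 Ω

1.33 Ω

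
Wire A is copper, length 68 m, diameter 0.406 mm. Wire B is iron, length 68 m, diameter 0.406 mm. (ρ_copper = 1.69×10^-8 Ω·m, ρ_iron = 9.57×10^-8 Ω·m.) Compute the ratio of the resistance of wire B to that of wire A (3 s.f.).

5.66

R ∝ ρL/d², so R_B/R_A = (ρ_B/ρ_A)
= (9.57×10^-8/1.69×10^-8) = 5.66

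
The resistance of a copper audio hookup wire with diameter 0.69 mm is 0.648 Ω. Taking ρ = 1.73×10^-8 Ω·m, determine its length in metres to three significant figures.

A = π(d/2)² = π(3.4500e-04 m)² = 3.739e-07 m²
L = RA/ρ = (0.648)(3.739e-07)/(1.73×10^-8) = 14.0 m

14.0 m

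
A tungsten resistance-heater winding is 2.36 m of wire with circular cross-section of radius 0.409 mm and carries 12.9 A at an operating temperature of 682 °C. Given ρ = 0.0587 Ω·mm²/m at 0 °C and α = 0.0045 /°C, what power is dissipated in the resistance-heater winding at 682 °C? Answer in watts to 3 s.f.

178 W

ρ = 0.0587 Ω·mm²/m = 5.87×10^-8 Ω·m
A = πr² = π(4.0900e-04 m)² = 5.255e-07 m²
R₍0₎ = ρL/A = (5.87×10^-8)(2.36)/(5.255e-07) = 0.2636 Ω
R₍682₎ = R₍0₎(1 + αΔT) = 0.2636 × (1 + 0.0045×682) = 1.073 Ω
P = I²R = (12.9)² × 1.073 = 178 W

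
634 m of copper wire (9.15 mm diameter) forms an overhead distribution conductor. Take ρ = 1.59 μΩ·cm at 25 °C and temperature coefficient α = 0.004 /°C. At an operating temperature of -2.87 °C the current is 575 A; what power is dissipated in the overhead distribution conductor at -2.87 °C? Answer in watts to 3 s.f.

ρ = 1.59 μΩ·cm = 1.59×10^-8 Ω·m
A = π(d/2)² = π(4.5750e-03 m)² = 6.576e-05 m²
R₍25₎ = ρL/A = (1.59×10^-8)(634)/(6.576e-05) = 0.1533 Ω
R₍-2.87₎ = R₍25₎(1 + αΔT) = 0.1533 × (1 + 0.004×-27.9) = 0.1362 Ω
P = I²R = (575)² × 0.1362 = 45000 W

45000 W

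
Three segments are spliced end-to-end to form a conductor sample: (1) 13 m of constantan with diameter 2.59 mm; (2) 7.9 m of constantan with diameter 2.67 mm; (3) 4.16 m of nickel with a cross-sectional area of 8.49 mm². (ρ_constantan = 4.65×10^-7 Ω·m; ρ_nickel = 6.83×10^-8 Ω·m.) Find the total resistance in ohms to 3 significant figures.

Seg 1: A = π(d/2)² = π(1.2950e-03 m)² = 5.269e-06 m²
R_1 = (4.65×10^-7)(13)/(5.269e-06) = 1.147 Ω
Seg 2: A = π(d/2)² = π(1.3350e-03 m)² = 5.599e-06 m²
R_2 = (4.65×10^-7)(7.9)/(5.599e-06) = 0.6561 Ω
Seg 3: A = 8.49 mm² = 8.490e-06 m²
R_3 = (6.83×10^-8)(4.16)/(8.490e-06) = 0.03347 Ω
R_total = R_1 + R_2 + R_3 = 1.84 Ω

1.84 Ω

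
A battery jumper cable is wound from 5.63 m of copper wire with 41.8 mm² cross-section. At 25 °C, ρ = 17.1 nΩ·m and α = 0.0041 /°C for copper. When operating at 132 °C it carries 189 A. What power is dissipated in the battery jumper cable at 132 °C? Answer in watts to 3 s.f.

118 W

ρ = 17.1 nΩ·m = 1.71×10^-8 Ω·m
A = 41.8 mm² = 4.180e-05 m²
R₍25₎ = ρL/A = (1.71×10^-8)(5.63)/(4.180e-05) = 0.002303 Ω
R₍132₎ = R₍25₎(1 + αΔT) = 0.002303 × (1 + 0.0041×107) = 0.003314 Ω
P = I²R = (189)² × 0.003314 = 118 W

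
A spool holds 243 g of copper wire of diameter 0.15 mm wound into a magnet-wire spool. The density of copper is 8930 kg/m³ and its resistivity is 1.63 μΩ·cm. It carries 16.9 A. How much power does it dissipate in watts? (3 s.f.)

ρ = 1.63 μΩ·cm = 1.63×10^-8 Ω·m
A = π(d/2)² = π(7.5000e-05 m)² = 1.7671e-08 m²
L = m/(density·A) = 0.243/(8930×1.7671e-08) = 1540 m
R = ρL/A = (1.63×10^-8)(1540)/(1.7671e-08) = 1420 Ω
P = I²R = (16.9)² × 1420 = 4.06×10^5 W

4.06×10^5 W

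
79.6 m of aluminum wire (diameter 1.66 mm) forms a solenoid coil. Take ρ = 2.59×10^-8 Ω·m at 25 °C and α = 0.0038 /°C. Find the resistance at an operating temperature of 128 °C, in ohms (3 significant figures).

A = π(d/2)² = π(8.3000e-04 m)² = 2.164e-06 m²
R₍25°C₎ = ρL/A = (2.59×10^-8)(79.6)/(2.164e-06) = 0.9526 Ω
R = R₀(1 + αΔT) = 0.9526(1 + 0.0038×103) = 1.33 Ω

1.33 Ω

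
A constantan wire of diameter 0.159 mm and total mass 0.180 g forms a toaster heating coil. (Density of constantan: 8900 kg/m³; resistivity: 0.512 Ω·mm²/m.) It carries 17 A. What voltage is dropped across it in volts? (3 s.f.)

447 V

ρ = 0.512 Ω·mm²/m = 5.12×10^-7 Ω·m
A = π(d/2)² = π(7.9500e-05 m)² = 1.9856e-08 m²
L = m/(density·A) = 1.800×10^-4/(8900×1.9856e-08) = 1.019 m
R = ρL/A = (5.12×10^-7)(1.019)/(1.9856e-08) = 26.27 Ω
V = IR = 17 × 26.27 = 447 V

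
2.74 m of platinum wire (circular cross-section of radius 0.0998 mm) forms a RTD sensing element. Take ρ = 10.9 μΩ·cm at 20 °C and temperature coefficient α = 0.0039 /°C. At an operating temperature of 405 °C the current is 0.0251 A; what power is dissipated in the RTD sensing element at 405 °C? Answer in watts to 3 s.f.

ρ = 10.9 μΩ·cm = 1.09×10^-7 Ω·m
A = πr² = π(9.9800e-05 m)² = 3.129e-08 m²
R₍20₎ = ρL/A = (1.09×10^-7)(2.74)/(3.129e-08) = 9.545 Ω
R₍405₎ = R₍20₎(1 + αΔT) = 9.545 × (1 + 0.0039×385) = 23.88 Ω
P = I²R = (0.0251)² × 23.88 = 0.0150 W

0.0150 W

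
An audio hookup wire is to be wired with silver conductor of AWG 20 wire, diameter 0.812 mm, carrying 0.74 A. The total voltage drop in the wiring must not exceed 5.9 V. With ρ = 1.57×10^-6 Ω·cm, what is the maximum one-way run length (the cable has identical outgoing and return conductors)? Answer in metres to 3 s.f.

131 m

ρ = 1.57×10^-6 Ω·cm = 1.57×10^-8 Ω·m
A = π(0.812/2 mm)² = π(4.0600e-04 m)² = 5.178e-07 m²
L_max = V_max·A/(2·ρI) = (5.9)(5.178e-07)/(2×1.57×10^-8×0.74) = 131 m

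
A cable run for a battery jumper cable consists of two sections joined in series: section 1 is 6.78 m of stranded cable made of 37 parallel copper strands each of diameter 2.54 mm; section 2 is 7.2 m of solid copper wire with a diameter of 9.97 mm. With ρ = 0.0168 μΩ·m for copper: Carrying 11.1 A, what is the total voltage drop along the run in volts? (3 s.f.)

0.0239 V

ρ = 0.0168 μΩ·m = 1.68×10^-8 Ω·m
Section 1: A_strand = π(1.2700e-03)² = 5.067e-06 m²; R₁ = ρL/(N·A_s) = (1.68×10^-8)(6.78)/(37×5.067e-06) = 6.075×10^-4 Ω
Section 2: A = π(d/2)² = π(4.9850e-03 m)² = 7.807e-05 m²
R₂ = (1.68×10^-8)(7.2)/(7.807e-05) = 0.001549 Ω
R = R₁ + R₂ = 0.002157 Ω
V = IR = 11.1 × 0.002157 = 0.0239 V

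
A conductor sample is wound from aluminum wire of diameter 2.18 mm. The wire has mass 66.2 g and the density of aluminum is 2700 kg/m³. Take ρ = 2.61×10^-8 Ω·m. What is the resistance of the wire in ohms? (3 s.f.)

A = π(d/2)² = π(1.0900e-03 m)² = 3.7325e-06 m²
L = m/(density·A) = 0.0662/(2700×3.7325e-06) = 6.569 m
R = ρL/A = (2.61×10^-8)(6.569)/(3.7325e-06) = 0.0459 Ω

0.0459 Ω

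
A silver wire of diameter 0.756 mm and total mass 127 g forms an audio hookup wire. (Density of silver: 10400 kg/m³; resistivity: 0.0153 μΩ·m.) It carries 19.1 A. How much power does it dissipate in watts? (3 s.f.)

ρ = 0.0153 μΩ·m = 1.53×10^-8 Ω·m
A = π(d/2)² = π(3.7800e-04 m)² = 4.4888e-07 m²
L = m/(density·A) = 0.127/(10400×4.4888e-07) = 27.2 m
R = ρL/A = (1.53×10^-8)(27.2)/(4.4888e-07) = 0.9272 Ω
P = I²R = (19.1)² × 0.9272 = 338 W

338 W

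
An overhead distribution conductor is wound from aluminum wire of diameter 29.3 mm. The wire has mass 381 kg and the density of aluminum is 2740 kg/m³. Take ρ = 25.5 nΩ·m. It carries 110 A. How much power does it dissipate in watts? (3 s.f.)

94.4 W

ρ = 25.5 nΩ·m = 2.55×10^-8 Ω·m
A = π(d/2)² = π(1.4650e-02 m)² = 6.7426e-04 m²
L = m/(density·A) = 381/(2740×6.7426e-04) = 206.2 m
R = ρL/A = (2.55×10^-8)(206.2)/(6.7426e-04) = 0.007799 Ω
P = I²R = (110)² × 0.007799 = 94.4 W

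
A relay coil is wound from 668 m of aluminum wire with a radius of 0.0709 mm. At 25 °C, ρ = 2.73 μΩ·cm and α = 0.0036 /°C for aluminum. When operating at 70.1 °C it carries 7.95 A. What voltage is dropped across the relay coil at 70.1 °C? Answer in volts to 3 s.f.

ρ = 2.73 μΩ·cm = 2.73×10^-8 Ω·m
A = πr² = π(7.0900e-05 m)² = 1.579e-08 m²
R₍25₎ = ρL/A = (2.73×10^-8)(668)/(1.579e-08) = 1155 Ω
R₍70.1₎ = R₍25₎(1 + αΔT) = 1155 × (1 + 0.0036×45.1) = 1342 Ω
V = IR = 7.95 × 1342 = 10700 V

10700 V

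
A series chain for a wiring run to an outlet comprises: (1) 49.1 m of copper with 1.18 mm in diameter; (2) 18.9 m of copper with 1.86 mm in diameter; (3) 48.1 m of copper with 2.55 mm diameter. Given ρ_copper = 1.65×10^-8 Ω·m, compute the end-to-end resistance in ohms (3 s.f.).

Seg 1: A = π(d/2)² = π(5.9000e-04 m)² = 1.094e-06 m²
R_1 = (1.65×10^-8)(49.1)/(1.094e-06) = 0.7408 Ω
Seg 2: A = π(d/2)² = π(9.3000e-04 m)² = 2.717e-06 m²
R_2 = (1.65×10^-8)(18.9)/(2.717e-06) = 0.1148 Ω
Seg 3: A = π(d/2)² = π(1.2750e-03 m)² = 5.107e-06 m²
R_3 = (1.65×10^-8)(48.1)/(5.107e-06) = 0.1554 Ω
R_total = R_1 + R_2 + R_3 = 1.01 Ω

1.01 Ω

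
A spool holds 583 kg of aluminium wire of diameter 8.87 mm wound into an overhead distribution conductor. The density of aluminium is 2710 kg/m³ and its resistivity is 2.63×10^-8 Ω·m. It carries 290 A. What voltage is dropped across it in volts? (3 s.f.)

A = π(d/2)² = π(4.4350e-03 m)² = 6.1793e-05 m²
L = m/(density·A) = 583/(2710×6.1793e-05) = 3481 m
R = ρL/A = (2.63×10^-8)(3481)/(6.1793e-05) = 1.482 Ω
V = IR = 290 × 1.482 = 430 V

430 V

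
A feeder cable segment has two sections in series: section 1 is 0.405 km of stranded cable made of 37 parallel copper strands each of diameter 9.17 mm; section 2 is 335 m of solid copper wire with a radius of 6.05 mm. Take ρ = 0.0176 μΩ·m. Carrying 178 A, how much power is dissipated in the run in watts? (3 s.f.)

1720 W

ρ = 0.0176 μΩ·m = 1.76×10^-8 Ω·m
Section 1: A_strand = π(4.5850e-03)² = 6.604e-05 m²; R₁ = ρL/(N·A_s) = (1.76×10^-8)(405)/(37×6.604e-05) = 0.002917 Ω
Section 2: A = πr² = π(6.0500e-03 m)² = 1.150e-04 m²
R₂ = (1.76×10^-8)(335)/(1.150e-04) = 0.05127 Ω
R = R₁ + R₂ = 0.05419 Ω
P = I²R = (178)² × 0.05419 = 1720 W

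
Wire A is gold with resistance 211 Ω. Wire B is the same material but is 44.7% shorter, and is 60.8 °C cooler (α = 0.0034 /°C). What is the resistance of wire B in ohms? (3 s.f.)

92.6 Ω

R ∝ ρL/d² with ρ ∝ (1+αΔT), so R_B/R_A = (1 − 44.7/100) × (1 − 0.0034×60.8)
= 0.553 × 0.7933 = 0.4387
R_B = 0.4387 × 211 = 92.6 Ω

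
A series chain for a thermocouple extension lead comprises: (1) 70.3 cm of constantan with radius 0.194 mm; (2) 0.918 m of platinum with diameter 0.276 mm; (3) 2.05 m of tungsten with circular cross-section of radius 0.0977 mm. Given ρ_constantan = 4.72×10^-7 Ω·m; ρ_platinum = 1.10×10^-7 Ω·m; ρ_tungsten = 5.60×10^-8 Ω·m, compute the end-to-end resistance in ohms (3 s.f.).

Seg 1: A = πr² = π(1.9400e-04 m)² = 1.182e-07 m²
R_1 = (4.72×10^-7)(0.703)/(1.182e-07) = 2.806 Ω
Seg 2: A = π(d/2)² = π(1.3800e-04 m)² = 5.983e-08 m²
R_2 = (1.10×10^-7)(0.918)/(5.983e-08) = 1.688 Ω
Seg 3: A = πr² = π(9.7700e-05 m)² = 2.999e-08 m²
R_3 = (5.60×10^-8)(2.05)/(2.999e-08) = 3.828 Ω
R_total = R_1 + R_2 + R_3 = 8.32 Ω

8.32 Ω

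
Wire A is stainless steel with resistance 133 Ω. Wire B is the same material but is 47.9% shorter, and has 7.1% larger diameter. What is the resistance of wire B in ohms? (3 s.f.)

R ∝ L/d², so R_B/R_A = (1 − 47.9/100) × (1 + 7.1/100)⁻²
= 0.521 × 0.8718 = 0.4542
R_B = 0.4542 × 133 = 60.4 Ω

60.4 Ω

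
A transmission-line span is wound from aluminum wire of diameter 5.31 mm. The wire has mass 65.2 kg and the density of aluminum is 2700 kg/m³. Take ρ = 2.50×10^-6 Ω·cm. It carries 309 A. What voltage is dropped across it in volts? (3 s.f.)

ρ = 2.50×10^-6 Ω·cm = 2.50×10^-8 Ω·m
A = π(d/2)² = π(2.6550e-03 m)² = 2.2145e-05 m²
L = m/(density·A) = 65.2/(2700×2.2145e-05) = 1090 m
R = ρL/A = (2.50×10^-8)(1090)/(2.2145e-05) = 1.231 Ω
V = IR = 309 × 1.231 = 380 V

380 V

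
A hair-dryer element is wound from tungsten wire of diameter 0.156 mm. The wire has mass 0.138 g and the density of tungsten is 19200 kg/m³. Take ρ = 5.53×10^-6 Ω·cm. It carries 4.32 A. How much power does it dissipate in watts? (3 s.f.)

20.3 W

ρ = 5.53×10^-6 Ω·cm = 5.53×10^-8 Ω·m
A = π(d/2)² = π(7.8000e-05 m)² = 1.9113e-08 m²
L = m/(density·A) = 1.380×10^-4/(19200×1.9113e-08) = 0.376 m
R = ρL/A = (5.53×10^-8)(0.376)/(1.9113e-08) = 1.088 Ω
P = I²R = (4.32)² × 1.088 = 20.3 W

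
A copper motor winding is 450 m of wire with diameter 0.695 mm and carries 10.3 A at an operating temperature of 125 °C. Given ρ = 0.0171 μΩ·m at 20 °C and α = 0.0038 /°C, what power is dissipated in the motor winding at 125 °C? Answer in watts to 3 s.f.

ρ = 0.0171 μΩ·m = 1.71×10^-8 Ω·m
A = π(d/2)² = π(3.4750e-04 m)² = 3.794e-07 m²
R₍20₎ = ρL/A = (1.71×10^-8)(450)/(3.794e-07) = 20.28 Ω
R₍125₎ = R₍20₎(1 + αΔT) = 20.28 × (1 + 0.0038×105) = 28.38 Ω
P = I²R = (10.3)² × 28.38 = 3010 W

3010 W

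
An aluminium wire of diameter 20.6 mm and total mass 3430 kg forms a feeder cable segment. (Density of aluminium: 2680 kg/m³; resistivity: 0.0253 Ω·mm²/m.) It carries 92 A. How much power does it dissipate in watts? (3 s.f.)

2470 W

ρ = 0.0253 Ω·mm²/m = 2.53×10^-8 Ω·m
A = π(d/2)² = π(1.0300e-02 m)² = 3.3329e-04 m²
L = m/(density·A) = 3430/(2680×3.3329e-04) = 3840 m
R = ρL/A = (2.53×10^-8)(3840)/(3.3329e-04) = 0.2915 Ω
P = I²R = (92)² × 0.2915 = 2470 W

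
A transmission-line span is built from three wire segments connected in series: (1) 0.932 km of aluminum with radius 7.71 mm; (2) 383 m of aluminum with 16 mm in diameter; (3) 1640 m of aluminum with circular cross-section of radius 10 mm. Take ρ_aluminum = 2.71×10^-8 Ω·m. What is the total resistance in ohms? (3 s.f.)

0.328 Ω

Seg 1: A = πr² = π(7.7100e-03 m)² = 1.867e-04 m²
R_1 = (2.71×10^-8)(932)/(1.867e-04) = 0.1352 Ω
Seg 2: A = π(d/2)² = π(8.0000e-03 m)² = 2.011e-04 m²
R_2 = (2.71×10^-8)(383)/(2.011e-04) = 0.05162 Ω
Seg 3: A = πr² = π(1.0000e-02 m)² = 3.142e-04 m²
R_3 = (2.71×10^-8)(1640)/(3.142e-04) = 0.1415 Ω
R_total = R_1 + R_2 + R_3 = 0.328 Ω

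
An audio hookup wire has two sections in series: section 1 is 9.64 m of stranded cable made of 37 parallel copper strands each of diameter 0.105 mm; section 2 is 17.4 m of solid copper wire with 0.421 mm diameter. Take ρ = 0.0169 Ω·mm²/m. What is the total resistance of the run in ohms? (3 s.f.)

2.62 Ω

ρ = 0.0169 Ω·mm²/m = 1.69×10^-8 Ω·m
Section 1: A_strand = π(5.2500e-05)² = 8.659e-09 m²; R₁ = ρL/(N·A_s) = (1.69×10^-8)(9.64)/(37×8.659e-09) = 0.5085 Ω
Section 2: A = π(d/2)² = π(2.1050e-04 m)² = 1.392e-07 m²
R₂ = (1.69×10^-8)(17.4)/(1.392e-07) = 2.112 Ω
R = R₁ + R₂ = 2.62 Ω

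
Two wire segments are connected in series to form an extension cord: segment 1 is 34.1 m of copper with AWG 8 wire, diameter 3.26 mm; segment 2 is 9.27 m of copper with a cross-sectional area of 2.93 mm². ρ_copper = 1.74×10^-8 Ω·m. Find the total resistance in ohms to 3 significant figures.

0.126 Ω

Segment 1: A = π(3.26/2 mm)² = π(1.6300e-03 m)² = 8.347e-06 m²
R₁ = ρL/A = (1.74×10^-8)(34.1)/(8.347e-06) = 0.07109 Ω
Segment 2: A = 2.93 mm² = 2.930e-06 m²
R₂ = (1.74×10^-8)(9.27)/(2.930e-06) = 0.05505 Ω
R = R₁ + R₂ = 0.126 Ω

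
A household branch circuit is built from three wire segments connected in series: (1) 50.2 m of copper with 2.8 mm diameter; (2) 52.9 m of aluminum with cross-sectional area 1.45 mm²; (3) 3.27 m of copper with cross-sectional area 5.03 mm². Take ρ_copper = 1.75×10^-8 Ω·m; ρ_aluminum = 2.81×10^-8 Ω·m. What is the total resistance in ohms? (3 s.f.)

Seg 1: A = π(d/2)² = π(1.4000e-03 m)² = 6.158e-06 m²
R_1 = (1.75×10^-8)(50.2)/(6.158e-06) = 0.1427 Ω
Seg 2: A = 1.45 mm² = 1.450e-06 m²
R_2 = (2.81×10^-8)(52.9)/(1.450e-06) = 1.025 Ω
Seg 3: A = 5.03 mm² = 5.030e-06 m²
R_3 = (1.75×10^-8)(3.27)/(5.030e-06) = 0.01138 Ω
R_total = R_1 + R_2 + R_3 = 1.18 Ω

1.18 Ω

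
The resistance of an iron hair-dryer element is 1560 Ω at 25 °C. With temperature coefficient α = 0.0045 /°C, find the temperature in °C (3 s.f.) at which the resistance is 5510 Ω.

588 °C

R = R₀(1 + α(T − T₀)) ⇒ T = T₀ + (R/R₀ − 1)/α
T = 25 + (5510/1560 − 1)/0.0045 = 25 + (2.532)/0.0045 = 588 °C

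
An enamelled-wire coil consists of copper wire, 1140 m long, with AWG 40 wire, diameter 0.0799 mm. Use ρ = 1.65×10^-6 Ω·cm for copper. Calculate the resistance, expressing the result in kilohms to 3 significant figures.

3.75 kΩ

ρ = 1.65×10^-6 Ω·cm = 1.65×10^-8 Ω·m
A = π(0.0799/2 mm)² = π(3.9950e-05 m)² = 5.014e-09 m²
R = ρL/A = (1.65×10^-8)(1140 m)/(5.014e-09 m²) = 3.75 kΩ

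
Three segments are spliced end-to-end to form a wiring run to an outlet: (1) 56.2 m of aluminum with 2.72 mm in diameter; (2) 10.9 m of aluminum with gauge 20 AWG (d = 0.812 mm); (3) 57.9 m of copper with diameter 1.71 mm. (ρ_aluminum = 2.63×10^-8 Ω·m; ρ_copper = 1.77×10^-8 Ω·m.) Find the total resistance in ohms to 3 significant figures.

Seg 1: A = π(d/2)² = π(1.3600e-03 m)² = 5.811e-06 m²
R_1 = (2.63×10^-8)(56.2)/(5.811e-06) = 0.2544 Ω
Seg 2: A = π(0.812/2 mm)² = π(4.0600e-04 m)² = 5.178e-07 m²
R_2 = (2.63×10^-8)(10.9)/(5.178e-07) = 0.5536 Ω
Seg 3: A = π(d/2)² = π(8.5500e-04 m)² = 2.297e-06 m²
R_3 = (1.77×10^-8)(57.9)/(2.297e-06) = 0.4462 Ω
R_total = R_1 + R_2 + R_3 = 1.25 Ω

1.25 Ω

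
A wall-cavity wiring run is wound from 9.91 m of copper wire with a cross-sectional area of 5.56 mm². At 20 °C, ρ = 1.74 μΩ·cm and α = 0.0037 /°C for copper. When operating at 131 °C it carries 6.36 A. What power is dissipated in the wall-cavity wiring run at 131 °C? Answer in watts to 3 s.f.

1.77 W

ρ = 1.74 μΩ·cm = 1.74×10^-8 Ω·m
A = 5.56 mm² = 5.560e-06 m²
R₍20₎ = ρL/A = (1.74×10^-8)(9.91)/(5.560e-06) = 0.03101 Ω
R₍131₎ = R₍20₎(1 + αΔT) = 0.03101 × (1 + 0.0037×111) = 0.04375 Ω
P = I²R = (6.36)² × 0.04375 = 1.77 W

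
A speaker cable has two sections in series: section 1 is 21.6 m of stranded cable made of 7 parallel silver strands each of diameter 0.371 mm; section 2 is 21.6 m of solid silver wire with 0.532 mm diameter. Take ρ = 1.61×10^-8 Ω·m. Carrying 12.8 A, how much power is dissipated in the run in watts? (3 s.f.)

332 W

Section 1: A_strand = π(1.8550e-04)² = 1.081e-07 m²; R₁ = ρL/(N·A_s) = (1.61×10^-8)(21.6)/(7×1.081e-07) = 0.4596 Ω
Section 2: A = π(d/2)² = π(2.6600e-04 m)² = 2.223e-07 m²
R₂ = (1.61×10^-8)(21.6)/(2.223e-07) = 1.564 Ω
R = R₁ + R₂ = 2.024 Ω
P = I²R = (12.8)² × 2.024 = 332 W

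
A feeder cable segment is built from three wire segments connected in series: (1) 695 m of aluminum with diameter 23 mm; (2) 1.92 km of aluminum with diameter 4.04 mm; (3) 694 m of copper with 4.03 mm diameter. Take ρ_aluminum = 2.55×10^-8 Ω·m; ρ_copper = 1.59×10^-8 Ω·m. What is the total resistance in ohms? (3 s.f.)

Seg 1: A = π(d/2)² = π(1.1500e-02 m)² = 4.155e-04 m²
R_1 = (2.55×10^-8)(695)/(4.155e-04) = 0.04266 Ω
Seg 2: A = π(d/2)² = π(2.0200e-03 m)² = 1.282e-05 m²
R_2 = (2.55×10^-8)(1920)/(1.282e-05) = 3.819 Ω
Seg 3: A = π(d/2)² = π(2.0150e-03 m)² = 1.276e-05 m²
R_3 = (1.59×10^-8)(694)/(1.276e-05) = 0.8651 Ω
R_total = R_1 + R_2 + R_3 = 4.73 Ω

4.73 Ω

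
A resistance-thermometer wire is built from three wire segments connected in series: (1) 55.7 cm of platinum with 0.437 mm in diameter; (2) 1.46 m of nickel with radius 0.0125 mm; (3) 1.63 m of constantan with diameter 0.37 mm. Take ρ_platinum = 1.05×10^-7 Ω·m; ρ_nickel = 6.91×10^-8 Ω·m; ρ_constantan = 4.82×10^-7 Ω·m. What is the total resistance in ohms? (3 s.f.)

Seg 1: A = π(d/2)² = π(2.1850e-04 m)² = 1.500e-07 m²
R_1 = (1.05×10^-7)(0.557)/(1.500e-07) = 0.3899 Ω
Seg 2: A = πr² = π(1.2500e-05 m)² = 4.909e-10 m²
R_2 = (6.91×10^-8)(1.46)/(4.909e-10) = 205.5 Ω
Seg 3: A = π(d/2)² = π(1.8500e-04 m)² = 1.075e-07 m²
R_3 = (4.82×10^-7)(1.63)/(1.075e-07) = 7.307 Ω
R_total = R_1 + R_2 + R_3 = 213 Ω

213 Ω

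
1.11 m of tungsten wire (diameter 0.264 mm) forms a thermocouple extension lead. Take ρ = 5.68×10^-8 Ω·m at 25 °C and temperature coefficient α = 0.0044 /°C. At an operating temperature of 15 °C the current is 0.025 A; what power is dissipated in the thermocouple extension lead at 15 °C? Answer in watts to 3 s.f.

6.88×10^-4 W

A = π(d/2)² = π(1.3200e-04 m)² = 5.474e-08 m²
R₍25₎ = ρL/A = (5.68×10^-8)(1.11)/(5.474e-08) = 1.152 Ω
R₍15₎ = R₍25₎(1 + αΔT) = 1.152 × (1 + 0.0044×-10) = 1.101 Ω
P = I²R = (0.025)² × 1.101 = 6.88×10^-4 W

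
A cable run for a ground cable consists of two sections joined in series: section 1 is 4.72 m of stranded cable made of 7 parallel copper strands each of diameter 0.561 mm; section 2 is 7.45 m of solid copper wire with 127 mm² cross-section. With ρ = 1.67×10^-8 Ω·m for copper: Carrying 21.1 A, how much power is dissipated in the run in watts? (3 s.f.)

Section 1: A_strand = π(2.8050e-04)² = 2.472e-07 m²; R₁ = ρL/(N·A_s) = (1.67×10^-8)(4.72)/(7×2.472e-07) = 0.04556 Ω
Section 2: A = 127 mm² = 1.270e-04 m²
R₂ = (1.67×10^-8)(7.45)/(1.270e-04) = 9.796×10^-4 Ω
R = R₁ + R₂ = 0.04654 Ω
P = I²R = (21.1)² × 0.04654 = 20.7 W

20.7 W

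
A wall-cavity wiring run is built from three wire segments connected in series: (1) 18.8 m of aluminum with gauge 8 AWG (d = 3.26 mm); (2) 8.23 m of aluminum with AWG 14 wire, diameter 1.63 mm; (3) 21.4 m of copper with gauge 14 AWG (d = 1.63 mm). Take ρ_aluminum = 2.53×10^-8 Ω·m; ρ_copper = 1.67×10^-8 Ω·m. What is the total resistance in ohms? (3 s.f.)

Seg 1: A = π(3.26/2 mm)² = π(1.6300e-03 m)² = 8.347e-06 m²
R_1 = (2.53×10^-8)(18.8)/(8.347e-06) = 0.05698 Ω
Seg 2: A = π(1.63/2 mm)² = π(8.1500e-04 m)² = 2.087e-06 m²
R_2 = (2.53×10^-8)(8.23)/(2.087e-06) = 0.09978 Ω
Seg 3: A = π(1.63/2 mm)² = π(8.1500e-04 m)² = 2.087e-06 m²
R_3 = (1.67×10^-8)(21.4)/(2.087e-06) = 0.1713 Ω
R_total = R_1 + R_2 + R_3 = 0.328 Ω

0.328 Ω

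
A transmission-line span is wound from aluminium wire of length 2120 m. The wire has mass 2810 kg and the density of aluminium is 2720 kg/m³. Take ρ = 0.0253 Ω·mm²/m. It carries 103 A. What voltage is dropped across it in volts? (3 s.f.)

11.3 V

ρ = 0.0253 Ω·mm²/m = 2.53×10^-8 Ω·m
A = m/(density·L) = 2810/(2720×2120) = 4.8731e-04 m²
R = ρL/A = (2.53×10^-8)(2120)/(4.8731e-04) = 0.1101 Ω
V = IR = 103 × 0.1101 = 11.3 V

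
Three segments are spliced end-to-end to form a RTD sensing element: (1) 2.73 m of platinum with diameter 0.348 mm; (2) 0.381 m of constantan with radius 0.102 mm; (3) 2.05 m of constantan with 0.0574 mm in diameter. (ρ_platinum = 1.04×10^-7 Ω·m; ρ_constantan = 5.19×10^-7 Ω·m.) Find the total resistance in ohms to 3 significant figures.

420 Ω

Seg 1: A = π(d/2)² = π(1.7400e-04 m)² = 9.511e-08 m²
R_1 = (1.04×10^-7)(2.73)/(9.511e-08) = 2.985 Ω
Seg 2: A = πr² = π(1.0200e-04 m)² = 3.269e-08 m²
R_2 = (5.19×10^-7)(0.381)/(3.269e-08) = 6.05 Ω
Seg 3: A = π(d/2)² = π(2.8700e-05 m)² = 2.588e-09 m²
R_3 = (5.19×10^-7)(2.05)/(2.588e-09) = 411.2 Ω
R_total = R_1 + R_2 + R_3 = 420 Ω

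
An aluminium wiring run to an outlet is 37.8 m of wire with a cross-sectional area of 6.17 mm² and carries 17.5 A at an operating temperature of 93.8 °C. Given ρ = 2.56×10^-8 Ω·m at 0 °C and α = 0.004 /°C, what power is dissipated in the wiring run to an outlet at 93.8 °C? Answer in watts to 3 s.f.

66.1 W

A = 6.17 mm² = 6.170e-06 m²
R₍0₎ = ρL/A = (2.56×10^-8)(37.8)/(6.170e-06) = 0.1568 Ω
R₍93.8₎ = R₍0₎(1 + αΔT) = 0.1568 × (1 + 0.004×93.8) = 0.2157 Ω
P = I²R = (17.5)² × 0.2157 = 66.1 W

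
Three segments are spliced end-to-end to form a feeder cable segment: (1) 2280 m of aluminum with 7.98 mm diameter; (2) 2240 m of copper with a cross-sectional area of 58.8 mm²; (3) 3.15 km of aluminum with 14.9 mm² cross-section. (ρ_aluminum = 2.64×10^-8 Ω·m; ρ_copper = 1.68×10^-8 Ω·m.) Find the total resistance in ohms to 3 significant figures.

7.42 Ω

Seg 1: A = π(d/2)² = π(3.9900e-03 m)² = 5.001e-05 m²
R_1 = (2.64×10^-8)(2280)/(5.001e-05) = 1.203 Ω
Seg 2: A = 58.8 mm² = 5.880e-05 m²
R_2 = (1.68×10^-8)(2240)/(5.880e-05) = 0.64 Ω
Seg 3: A = 14.9 mm² = 1.490e-05 m²
R_3 = (2.64×10^-8)(3150)/(1.490e-05) = 5.581 Ω
R_total = R_1 + R_2 + R_3 = 7.42 Ω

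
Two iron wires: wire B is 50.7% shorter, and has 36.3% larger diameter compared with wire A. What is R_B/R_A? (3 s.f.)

R ∝ L/d², so R_B/R_A = (1 − 50.7/100) × (1 + 36.3/100)⁻²
= 0.493 × 0.5383 = 0.265

0.265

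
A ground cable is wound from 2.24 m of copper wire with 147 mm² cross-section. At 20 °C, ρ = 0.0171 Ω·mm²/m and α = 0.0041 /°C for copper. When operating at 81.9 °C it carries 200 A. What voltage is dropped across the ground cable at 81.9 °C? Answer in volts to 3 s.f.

ρ = 0.0171 Ω·mm²/m = 1.71×10^-8 Ω·m
A = 147 mm² = 1.470e-04 m²
R₍20₎ = ρL/A = (1.71×10^-8)(2.24)/(1.470e-04) = 2.606×10^-4 Ω
R₍81.9₎ = R₍20₎(1 + αΔT) = 2.606×10^-4 × (1 + 0.0041×61.9) = 3.267×10^-4 Ω
V = IR = 200 × 3.267×10^-4 = 0.0653 V

0.0653 V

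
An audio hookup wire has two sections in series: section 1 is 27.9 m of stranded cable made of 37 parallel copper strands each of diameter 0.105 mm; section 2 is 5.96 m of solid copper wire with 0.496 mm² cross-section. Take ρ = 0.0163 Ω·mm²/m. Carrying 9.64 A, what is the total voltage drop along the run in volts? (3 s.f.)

ρ = 0.0163 Ω·mm²/m = 1.63×10^-8 Ω·m
Section 1: A_strand = π(5.2500e-05)² = 8.659e-09 m²; R₁ = ρL/(N·A_s) = (1.63×10^-8)(27.9)/(37×8.659e-09) = 1.419 Ω
Section 2: A = 0.496 mm² = 4.960e-07 m²
R₂ = (1.63×10^-8)(5.96)/(4.960e-07) = 0.1959 Ω
R = R₁ + R₂ = 1.615 Ω
V = IR = 9.64 × 1.615 = 15.6 V

15.6 V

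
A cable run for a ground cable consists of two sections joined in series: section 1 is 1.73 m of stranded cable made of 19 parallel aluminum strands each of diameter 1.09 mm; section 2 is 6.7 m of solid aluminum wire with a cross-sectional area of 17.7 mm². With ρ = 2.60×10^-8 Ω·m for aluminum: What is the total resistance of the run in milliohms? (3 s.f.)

12.4 mΩ

Section 1: A_strand = π(5.4500e-04)² = 9.331e-07 m²; R₁ = ρL/(N·A_s) = (2.60×10^-8)(1.73)/(19×9.331e-07) = 0.002537 Ω
Section 2: A = 17.7 mm² = 1.770e-05 m²
R₂ = (2.60×10^-8)(6.7)/(1.770e-05) = 0.009842 Ω
R = R₁ + R₂ = 12.4 mΩ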